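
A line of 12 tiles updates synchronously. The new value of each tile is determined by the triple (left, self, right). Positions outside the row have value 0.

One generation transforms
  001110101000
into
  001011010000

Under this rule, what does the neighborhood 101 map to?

At position 5 the neighborhood is 101; the next row has 1 there.

1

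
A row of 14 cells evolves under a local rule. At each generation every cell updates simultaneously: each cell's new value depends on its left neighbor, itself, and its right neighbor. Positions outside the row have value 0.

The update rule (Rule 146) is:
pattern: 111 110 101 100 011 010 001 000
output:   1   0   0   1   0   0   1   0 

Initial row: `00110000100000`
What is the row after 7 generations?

01001001010000
10110110001000
00000001010100
00000010000010
00000101000101
00001000101000
00010101000100

00010101000100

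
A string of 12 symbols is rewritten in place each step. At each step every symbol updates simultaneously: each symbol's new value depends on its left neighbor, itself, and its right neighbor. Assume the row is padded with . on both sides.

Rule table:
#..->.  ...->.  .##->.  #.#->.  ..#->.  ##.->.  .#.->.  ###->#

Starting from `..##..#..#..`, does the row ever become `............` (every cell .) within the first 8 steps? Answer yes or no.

yes

step 1: ............
all cells are . at step 1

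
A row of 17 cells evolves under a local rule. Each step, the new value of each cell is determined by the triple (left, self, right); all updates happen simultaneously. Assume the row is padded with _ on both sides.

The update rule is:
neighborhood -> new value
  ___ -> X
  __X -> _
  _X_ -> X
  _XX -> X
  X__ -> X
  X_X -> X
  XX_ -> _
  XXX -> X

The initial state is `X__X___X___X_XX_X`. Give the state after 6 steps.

X_XXX_XXX_XX_XX_X

XX_XXX_XXX_XXX_XX
X_XXX_XXX_XXX_XX_
XXXX_XXX_XXX_XX_X
XXX_XXX_XXX_XX_XX
XX_XXX_XXX_XX_XX_
X_XXX_XXX_XX_XX_X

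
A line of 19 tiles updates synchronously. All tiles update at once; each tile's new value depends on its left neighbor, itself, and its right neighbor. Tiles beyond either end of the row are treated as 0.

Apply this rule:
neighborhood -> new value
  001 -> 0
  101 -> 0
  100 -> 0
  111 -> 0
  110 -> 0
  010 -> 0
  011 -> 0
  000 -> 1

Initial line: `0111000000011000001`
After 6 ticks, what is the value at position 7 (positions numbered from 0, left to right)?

0000011111000011100
1111000000011000001
0000011111000011100  (repeats tick 1; period 2)
tick 6: 1111000000011000001
position 7 holds 0

0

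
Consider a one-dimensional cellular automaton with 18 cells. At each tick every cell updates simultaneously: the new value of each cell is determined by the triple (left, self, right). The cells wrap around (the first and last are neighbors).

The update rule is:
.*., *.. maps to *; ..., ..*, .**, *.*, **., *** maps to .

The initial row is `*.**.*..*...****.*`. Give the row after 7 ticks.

..............**..

.....**.**........
..........*.......
..........**......
............*.....
............**....
..............*...
..............**..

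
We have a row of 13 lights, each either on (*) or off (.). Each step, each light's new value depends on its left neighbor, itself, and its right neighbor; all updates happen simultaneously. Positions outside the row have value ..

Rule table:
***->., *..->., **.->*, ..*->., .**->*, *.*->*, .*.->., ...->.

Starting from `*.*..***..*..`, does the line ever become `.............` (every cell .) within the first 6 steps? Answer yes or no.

yes

step 1: .*...*.*.....
step 2: ......*......
step 3: .............
all cells are . at step 3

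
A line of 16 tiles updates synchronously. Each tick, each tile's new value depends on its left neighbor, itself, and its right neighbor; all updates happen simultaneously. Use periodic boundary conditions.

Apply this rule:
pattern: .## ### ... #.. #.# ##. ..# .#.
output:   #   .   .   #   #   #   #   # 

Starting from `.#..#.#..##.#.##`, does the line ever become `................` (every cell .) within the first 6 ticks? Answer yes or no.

yes

################
................
all cells are . at tick 2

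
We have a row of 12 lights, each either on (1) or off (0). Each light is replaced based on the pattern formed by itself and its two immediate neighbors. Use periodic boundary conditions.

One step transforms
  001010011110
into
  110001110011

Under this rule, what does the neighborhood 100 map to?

1

At position 5 the neighborhood is 100; the next row has 1 there.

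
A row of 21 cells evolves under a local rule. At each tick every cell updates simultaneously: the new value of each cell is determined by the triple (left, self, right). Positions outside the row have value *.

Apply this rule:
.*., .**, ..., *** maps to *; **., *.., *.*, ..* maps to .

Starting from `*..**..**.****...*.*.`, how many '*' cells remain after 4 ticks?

9

...*...*..***..*.*.*.
.*.*.*.*..**...*.*.*.
.*.*.*.*..*..*.*.*.*.
.*.*.*.*..*..*.*.*.*.
count of *: 9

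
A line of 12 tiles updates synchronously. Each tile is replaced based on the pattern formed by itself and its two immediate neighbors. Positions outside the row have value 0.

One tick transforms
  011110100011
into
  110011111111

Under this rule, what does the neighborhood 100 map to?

1

At position 7 the neighborhood is 100; the next row has 1 there.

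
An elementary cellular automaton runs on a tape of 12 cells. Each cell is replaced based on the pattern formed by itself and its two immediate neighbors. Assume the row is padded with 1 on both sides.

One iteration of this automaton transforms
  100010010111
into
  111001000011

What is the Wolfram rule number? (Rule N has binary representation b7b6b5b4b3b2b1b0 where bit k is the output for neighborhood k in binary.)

position 10: 111 → 1  (bit 7 = 1)
position 0: 110 → 1  (bit 6 = 1)
position 8: 101 → 0  (bit 5 = 0)
position 1: 100 → 1  (bit 4 = 1)
position 9: 011 → 0  (bit 3 = 0)
position 4: 010 → 0  (bit 2 = 0)
position 3: 001 → 0  (bit 1 = 0)
position 2: 000 → 1  (bit 0 = 1)
bits b7..b0 = 11010001 = 209

209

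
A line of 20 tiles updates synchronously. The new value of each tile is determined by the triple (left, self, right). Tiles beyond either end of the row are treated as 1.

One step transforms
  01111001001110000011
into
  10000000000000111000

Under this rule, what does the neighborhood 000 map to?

At position 14 the neighborhood is 000; the next row has 1 there.

1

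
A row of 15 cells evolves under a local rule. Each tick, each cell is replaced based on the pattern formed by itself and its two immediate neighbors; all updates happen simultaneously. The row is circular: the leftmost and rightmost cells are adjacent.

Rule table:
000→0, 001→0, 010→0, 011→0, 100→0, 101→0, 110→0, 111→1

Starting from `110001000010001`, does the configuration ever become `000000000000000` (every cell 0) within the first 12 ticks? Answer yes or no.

tick 1: 100000000000000
tick 2: 000000000000000
all cells are 0 at tick 2

yes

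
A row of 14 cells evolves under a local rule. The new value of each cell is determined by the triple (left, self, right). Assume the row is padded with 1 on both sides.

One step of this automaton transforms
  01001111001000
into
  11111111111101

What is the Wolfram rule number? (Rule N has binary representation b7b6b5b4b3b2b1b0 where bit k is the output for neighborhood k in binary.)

254

position 5: 111 → 1  (bit 7 = 1)
position 7: 110 → 1  (bit 6 = 1)
position 0: 101 → 1  (bit 5 = 1)
position 2: 100 → 1  (bit 4 = 1)
position 4: 011 → 1  (bit 3 = 1)
position 1: 010 → 1  (bit 2 = 1)
position 3: 001 → 1  (bit 1 = 1)
position 12: 000 → 0  (bit 0 = 0)
bits b7..b0 = 11111110 = 254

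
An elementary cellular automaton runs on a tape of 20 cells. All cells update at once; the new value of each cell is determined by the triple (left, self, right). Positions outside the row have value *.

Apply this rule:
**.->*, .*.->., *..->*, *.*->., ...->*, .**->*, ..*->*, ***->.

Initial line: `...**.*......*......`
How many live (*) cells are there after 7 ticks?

*****..******.******
....****....*.*.....
*****..*****...*****
....****...*****....
*****..*****...*****  (repeats tick 3; period 2)
tick 7: *****..*****...*****
count of *: 15

15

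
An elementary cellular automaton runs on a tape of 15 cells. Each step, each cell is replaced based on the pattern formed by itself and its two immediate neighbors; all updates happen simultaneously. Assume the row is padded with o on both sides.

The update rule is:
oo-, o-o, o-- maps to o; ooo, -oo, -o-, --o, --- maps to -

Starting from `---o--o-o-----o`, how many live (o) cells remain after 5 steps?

7

o---o--o-o-----
oo---o--o-o----
-oo---o--o-o---
o-oo---o--o-o--
oo-oo---o--o-o-
count of o: 7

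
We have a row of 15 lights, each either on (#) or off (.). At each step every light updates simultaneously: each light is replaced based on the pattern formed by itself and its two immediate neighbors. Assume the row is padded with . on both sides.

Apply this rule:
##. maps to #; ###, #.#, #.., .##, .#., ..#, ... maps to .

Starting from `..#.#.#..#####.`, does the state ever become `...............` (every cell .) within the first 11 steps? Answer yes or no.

.............#.
...............
all cells are . at step 2

yes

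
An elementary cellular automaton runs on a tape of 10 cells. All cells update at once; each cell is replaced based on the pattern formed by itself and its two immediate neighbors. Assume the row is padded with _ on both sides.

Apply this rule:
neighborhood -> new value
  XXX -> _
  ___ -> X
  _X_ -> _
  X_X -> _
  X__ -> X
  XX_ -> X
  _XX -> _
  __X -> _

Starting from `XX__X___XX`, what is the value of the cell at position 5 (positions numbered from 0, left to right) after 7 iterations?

_XX__XX__X
__XX__XX__
X__XX__XXX
_X__XX___X
__X__XXX__
X__X___XXX
_X__XX___X
position 5 holds X

X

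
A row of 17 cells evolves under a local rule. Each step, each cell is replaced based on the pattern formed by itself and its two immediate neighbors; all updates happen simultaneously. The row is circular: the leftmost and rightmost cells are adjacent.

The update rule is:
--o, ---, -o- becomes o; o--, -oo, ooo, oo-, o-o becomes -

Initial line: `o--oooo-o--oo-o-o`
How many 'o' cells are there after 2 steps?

13

--o-----o-o---o--
ooo-ooooo-o-ooo-o
count of o: 13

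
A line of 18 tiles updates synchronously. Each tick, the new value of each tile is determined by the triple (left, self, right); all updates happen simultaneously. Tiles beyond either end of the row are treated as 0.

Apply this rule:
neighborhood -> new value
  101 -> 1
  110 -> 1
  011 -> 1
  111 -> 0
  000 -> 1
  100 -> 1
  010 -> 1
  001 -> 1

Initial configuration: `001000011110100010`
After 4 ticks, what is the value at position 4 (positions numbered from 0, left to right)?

tick 1: 111111110011111111
tick 2: 100000011110000001
tick 3: 111111110011111111  (repeats tick 1; period 2)
tick 4: 100000011110000001
position 4 holds 0

0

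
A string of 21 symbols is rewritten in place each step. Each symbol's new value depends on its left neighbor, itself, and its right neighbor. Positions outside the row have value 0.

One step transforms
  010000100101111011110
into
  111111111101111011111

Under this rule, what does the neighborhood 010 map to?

1

At position 1 the neighborhood is 010; the next row has 1 there.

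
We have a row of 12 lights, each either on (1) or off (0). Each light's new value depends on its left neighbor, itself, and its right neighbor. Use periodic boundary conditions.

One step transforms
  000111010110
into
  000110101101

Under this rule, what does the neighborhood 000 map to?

0

At position 0 the neighborhood is 000; the next row has 0 there.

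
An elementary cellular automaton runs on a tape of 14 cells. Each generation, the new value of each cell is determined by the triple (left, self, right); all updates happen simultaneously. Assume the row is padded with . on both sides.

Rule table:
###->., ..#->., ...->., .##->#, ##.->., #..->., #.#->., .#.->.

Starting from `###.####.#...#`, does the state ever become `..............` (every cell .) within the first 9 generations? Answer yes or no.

yes

generation 1: #...#.........
generation 2: ..............
all cells are . at generation 2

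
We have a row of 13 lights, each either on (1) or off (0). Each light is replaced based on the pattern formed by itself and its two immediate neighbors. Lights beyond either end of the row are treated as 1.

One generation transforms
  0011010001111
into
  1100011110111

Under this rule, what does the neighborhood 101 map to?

At position 4 the neighborhood is 101; the next row has 0 there.

0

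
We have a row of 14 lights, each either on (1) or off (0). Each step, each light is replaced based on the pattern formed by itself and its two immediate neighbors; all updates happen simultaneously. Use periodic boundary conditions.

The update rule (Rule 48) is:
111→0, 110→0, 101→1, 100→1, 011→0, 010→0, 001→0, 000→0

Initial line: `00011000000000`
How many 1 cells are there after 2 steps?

00000100000000
00000010000000
count of 1: 1

1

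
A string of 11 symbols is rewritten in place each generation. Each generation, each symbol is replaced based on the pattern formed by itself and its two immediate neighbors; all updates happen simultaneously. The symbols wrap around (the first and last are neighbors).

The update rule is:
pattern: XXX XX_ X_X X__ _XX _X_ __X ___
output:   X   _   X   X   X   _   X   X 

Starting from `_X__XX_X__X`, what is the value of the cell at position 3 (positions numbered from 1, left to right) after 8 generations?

X_XXX_X_XX_
_XXX_X_XX_X
XXX_X_XX_X_
XX_X_XX_X_X
X_X_XX_X_XX
_X_XX_X_XXX
X_XX_X_XXX_
_XX_X_XXX_X
position 3 holds X

X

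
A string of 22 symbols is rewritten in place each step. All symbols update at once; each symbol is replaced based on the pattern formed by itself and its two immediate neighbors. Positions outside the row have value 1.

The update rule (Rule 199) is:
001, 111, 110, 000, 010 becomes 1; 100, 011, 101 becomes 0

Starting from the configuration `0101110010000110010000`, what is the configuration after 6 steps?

0100110110111010110111
0101010010011010010011
0101010110101010110101
0101010010101010010100
0101010110101010110101  (repeats step 3; period 2)
step 6: 0101010010101010010100

0101010010101010010100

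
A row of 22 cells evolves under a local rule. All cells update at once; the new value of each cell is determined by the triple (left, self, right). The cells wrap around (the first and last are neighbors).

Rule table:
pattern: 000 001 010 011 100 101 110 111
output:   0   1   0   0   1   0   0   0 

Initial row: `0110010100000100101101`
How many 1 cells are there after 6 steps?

0001100010001011000000
0010010101010000100000
0101100000001001010000
1000010000010110001000
0100101000100001010101
0011000101010010000000
count of 1: 6

6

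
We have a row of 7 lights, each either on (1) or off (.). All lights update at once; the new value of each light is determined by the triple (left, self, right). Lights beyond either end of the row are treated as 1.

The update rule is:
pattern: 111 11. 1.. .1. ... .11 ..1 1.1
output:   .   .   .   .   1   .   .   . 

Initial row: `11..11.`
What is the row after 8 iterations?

.11111.

iteration 1: .......
iteration 2: .11111.
iteration 3: .......  (repeats iteration 1; period 2)
iteration 8: .11111.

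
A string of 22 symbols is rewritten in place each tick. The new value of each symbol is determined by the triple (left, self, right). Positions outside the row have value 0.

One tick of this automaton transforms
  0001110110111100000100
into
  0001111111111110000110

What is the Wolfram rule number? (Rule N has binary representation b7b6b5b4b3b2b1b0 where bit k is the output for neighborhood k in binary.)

252

position 4: 111 → 1  (bit 7 = 1)
position 5: 110 → 1  (bit 6 = 1)
position 6: 101 → 1  (bit 5 = 1)
position 14: 100 → 1  (bit 4 = 1)
position 3: 011 → 1  (bit 3 = 1)
position 19: 010 → 1  (bit 2 = 1)
position 2: 001 → 0  (bit 1 = 0)
position 0: 000 → 0  (bit 0 = 0)
bits b7..b0 = 11111100 = 252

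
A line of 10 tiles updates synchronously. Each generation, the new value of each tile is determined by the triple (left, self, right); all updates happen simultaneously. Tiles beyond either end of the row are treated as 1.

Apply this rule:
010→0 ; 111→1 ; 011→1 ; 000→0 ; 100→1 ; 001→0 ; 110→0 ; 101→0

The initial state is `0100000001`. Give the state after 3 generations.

0100100001

0010000001
1001000001
0100100001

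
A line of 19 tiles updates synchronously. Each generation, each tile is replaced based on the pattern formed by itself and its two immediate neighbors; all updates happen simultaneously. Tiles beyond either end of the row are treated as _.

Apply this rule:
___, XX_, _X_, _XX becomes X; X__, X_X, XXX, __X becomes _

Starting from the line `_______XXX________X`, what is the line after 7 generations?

XXXXXX_X_X_XXXXXX_X
X____X_X_X_X____X_X
X_XX_X_X_X_X_XX_X_X
X_XX_X_X_X_X_XX_X_X  (fixed point — unchanged through generation 7)

X_XX_X_X_X_X_XX_X_X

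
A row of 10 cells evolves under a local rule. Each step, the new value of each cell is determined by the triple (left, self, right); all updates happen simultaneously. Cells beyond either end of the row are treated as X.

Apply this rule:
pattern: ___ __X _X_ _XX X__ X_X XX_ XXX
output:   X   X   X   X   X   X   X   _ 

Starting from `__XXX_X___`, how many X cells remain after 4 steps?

step 1: XXX_XXXXXX
step 2: __XXX_____
step 3: XXX_XXXXXX  (repeats step 1; period 2)
step 4: __XXX_____
count of X: 3

3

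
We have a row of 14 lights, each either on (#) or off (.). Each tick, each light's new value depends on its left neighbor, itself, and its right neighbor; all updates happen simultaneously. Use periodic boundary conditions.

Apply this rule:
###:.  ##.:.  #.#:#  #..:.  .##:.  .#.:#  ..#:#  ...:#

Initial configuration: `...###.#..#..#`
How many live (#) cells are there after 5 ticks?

8

.##...##.##.##
#...##..#..#..
#.##...##.##.#
.#...##..#..#.
##.##...##.##.
count of #: 8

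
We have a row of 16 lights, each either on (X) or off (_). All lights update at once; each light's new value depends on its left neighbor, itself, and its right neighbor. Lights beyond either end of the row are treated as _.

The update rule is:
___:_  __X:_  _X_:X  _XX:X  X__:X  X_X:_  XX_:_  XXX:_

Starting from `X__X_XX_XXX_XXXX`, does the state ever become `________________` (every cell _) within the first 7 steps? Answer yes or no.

no

XX_X_X__X___X___
X__X_XX_XX__XX__
XX_X_X__X_X_X_X_
X__X_XX_X_X_X_XX
XX_X_X__X_X_X_X_  (repeats step 3; period 2)
step 7: XX_X_X__X_X_X_X_
step 7 is XX_X_X__X_X_X_X_, still not uniform _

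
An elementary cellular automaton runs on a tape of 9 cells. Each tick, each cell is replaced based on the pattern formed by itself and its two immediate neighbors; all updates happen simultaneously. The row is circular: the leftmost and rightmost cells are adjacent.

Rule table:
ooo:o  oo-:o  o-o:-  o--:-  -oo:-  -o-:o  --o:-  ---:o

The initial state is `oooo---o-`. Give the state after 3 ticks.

o--o-o-o-

-ooo-o-o-
--oo-o-o-
o--o-o-o-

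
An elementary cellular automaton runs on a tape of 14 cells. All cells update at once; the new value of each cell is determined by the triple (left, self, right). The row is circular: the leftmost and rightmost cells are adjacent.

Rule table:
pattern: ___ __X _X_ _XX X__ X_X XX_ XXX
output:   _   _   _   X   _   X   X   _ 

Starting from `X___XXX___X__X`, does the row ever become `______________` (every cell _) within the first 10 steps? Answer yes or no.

no

X___X_X______X
X____X_______X
X____________X
X____________X  (fixed point — unchanged through step 10)
step 10 is X____________X, still not uniform _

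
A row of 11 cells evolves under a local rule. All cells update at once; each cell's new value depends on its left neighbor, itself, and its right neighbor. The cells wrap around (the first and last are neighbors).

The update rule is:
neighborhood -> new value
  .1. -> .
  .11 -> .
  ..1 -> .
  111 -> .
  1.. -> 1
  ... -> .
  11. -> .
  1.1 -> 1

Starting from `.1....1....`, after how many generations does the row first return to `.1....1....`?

..1....1...
...1....1..
....1....1.
.....1....1
1.....1....
.1.....1...
..1.....1..
...1.....1.
....1.....1
1....1.....
.1....1....

11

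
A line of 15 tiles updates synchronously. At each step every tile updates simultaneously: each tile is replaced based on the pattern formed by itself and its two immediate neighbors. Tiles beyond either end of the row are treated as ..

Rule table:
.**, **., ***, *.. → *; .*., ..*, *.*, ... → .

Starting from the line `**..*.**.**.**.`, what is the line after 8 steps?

*****.**.**.***

***...**.**.***
****..**.**.***
*****.**.**.***
*****.**.**.***  (fixed point — unchanged through step 8)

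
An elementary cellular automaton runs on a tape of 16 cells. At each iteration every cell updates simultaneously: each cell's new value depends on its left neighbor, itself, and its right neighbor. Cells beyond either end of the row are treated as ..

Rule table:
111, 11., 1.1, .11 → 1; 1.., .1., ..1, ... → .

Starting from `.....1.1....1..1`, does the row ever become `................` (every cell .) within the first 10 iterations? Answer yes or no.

iteration 1: ......1.........
iteration 2: ................
all cells are . at iteration 2

yes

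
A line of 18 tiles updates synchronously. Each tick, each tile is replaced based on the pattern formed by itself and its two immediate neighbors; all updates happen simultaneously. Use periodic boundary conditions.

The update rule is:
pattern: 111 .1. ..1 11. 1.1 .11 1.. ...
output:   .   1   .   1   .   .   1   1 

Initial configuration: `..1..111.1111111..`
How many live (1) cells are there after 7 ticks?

7

tick 1: 1.11...1.......111
tick 2: 1..111.1111111....
tick 3: 11...1.......1111.
tick 4: .111.1111111....1.
tick 5: ...1.......1111.11
tick 6: 11.1111111....1..1
tick 7: .1.......1111.11..
count of 1: 7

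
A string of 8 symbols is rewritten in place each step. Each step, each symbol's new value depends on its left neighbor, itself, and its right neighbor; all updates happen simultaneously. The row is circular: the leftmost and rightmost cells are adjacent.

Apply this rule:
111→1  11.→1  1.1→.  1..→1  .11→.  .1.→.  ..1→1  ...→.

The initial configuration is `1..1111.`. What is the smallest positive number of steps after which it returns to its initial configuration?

8

step 1: .11.111.
step 2: 1.1..111
step 3: 1..11.11
step 4: 111.1..1
step 5: 111..11.
step 6: .1111.1.
step 7: 1.111..1
step 8: 1..1111.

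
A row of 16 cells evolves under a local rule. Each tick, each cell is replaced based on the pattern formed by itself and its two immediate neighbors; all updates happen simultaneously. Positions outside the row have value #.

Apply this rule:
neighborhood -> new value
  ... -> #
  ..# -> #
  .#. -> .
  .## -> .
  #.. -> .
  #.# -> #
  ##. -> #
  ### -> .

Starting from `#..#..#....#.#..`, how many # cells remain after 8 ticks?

8

#.#..#..###.#..#
##..#..#..##..#.
.#.#..#..#.#.#.#
#.#..#..#.#.#.#.
##..#..#.#.#.#.#
.#.#..#.#.#.#.#.
#.#..#.#.#.#.#.#
##..#.#.#.#.#.#.
count of #: 8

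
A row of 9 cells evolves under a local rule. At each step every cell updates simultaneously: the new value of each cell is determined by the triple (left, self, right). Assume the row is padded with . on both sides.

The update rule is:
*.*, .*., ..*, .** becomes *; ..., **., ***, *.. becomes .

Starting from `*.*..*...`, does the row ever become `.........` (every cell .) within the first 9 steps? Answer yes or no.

no

***.**...
*..**....
*.**.....
***......
*........
*........  (fixed point — unchanged through step 9)
step 9 is *........, still not uniform .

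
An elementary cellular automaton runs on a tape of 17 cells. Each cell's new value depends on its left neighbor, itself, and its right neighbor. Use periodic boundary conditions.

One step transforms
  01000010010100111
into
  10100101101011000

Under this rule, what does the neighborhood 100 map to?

1

At position 2 the neighborhood is 100; the next row has 1 there.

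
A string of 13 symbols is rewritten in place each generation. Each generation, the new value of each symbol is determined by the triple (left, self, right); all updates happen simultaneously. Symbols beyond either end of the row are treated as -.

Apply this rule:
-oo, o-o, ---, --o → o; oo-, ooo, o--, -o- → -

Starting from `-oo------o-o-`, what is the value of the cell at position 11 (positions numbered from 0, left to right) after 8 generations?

oo--ooooo-o--
o--oo----o--o
--oo--ooo--o-
ooo--oo---o--
o---oo--oo--o
--ooo--oo--o-
ooo---oo--o--
o---ooo--o--o
position 11 holds -

-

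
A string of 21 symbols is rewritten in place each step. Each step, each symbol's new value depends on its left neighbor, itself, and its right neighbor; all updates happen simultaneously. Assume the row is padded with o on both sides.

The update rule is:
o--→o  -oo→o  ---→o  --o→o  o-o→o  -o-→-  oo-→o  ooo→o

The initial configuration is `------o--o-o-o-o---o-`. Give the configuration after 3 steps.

ooooooooooo-o-ooooooo

oooooo-oo-o-o-o-ooo-o
oooooooooo-o-o-oooooo
ooooooooooo-o-ooooooo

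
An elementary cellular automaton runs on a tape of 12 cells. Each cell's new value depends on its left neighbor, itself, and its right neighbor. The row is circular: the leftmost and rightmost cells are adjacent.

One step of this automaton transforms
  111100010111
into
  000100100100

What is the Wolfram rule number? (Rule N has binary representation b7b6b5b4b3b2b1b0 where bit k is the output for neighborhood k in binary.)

74

position 0: 111 → 0  (bit 7 = 0)
position 3: 110 → 1  (bit 6 = 1)
position 8: 101 → 0  (bit 5 = 0)
position 4: 100 → 0  (bit 4 = 0)
position 9: 011 → 1  (bit 3 = 1)
position 7: 010 → 0  (bit 2 = 0)
position 6: 001 → 1  (bit 1 = 1)
position 5: 000 → 0  (bit 0 = 0)
bits b7..b0 = 01001010 = 74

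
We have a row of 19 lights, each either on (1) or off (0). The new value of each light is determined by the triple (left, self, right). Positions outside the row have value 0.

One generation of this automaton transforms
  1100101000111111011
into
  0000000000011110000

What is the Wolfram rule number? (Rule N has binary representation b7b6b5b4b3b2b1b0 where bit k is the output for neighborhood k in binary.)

128

position 11: 111 → 1  (bit 7 = 1)
position 1: 110 → 0  (bit 6 = 0)
position 5: 101 → 0  (bit 5 = 0)
position 2: 100 → 0  (bit 4 = 0)
position 0: 011 → 0  (bit 3 = 0)
position 4: 010 → 0  (bit 2 = 0)
position 3: 001 → 0  (bit 1 = 0)
position 8: 000 → 0  (bit 0 = 0)
bits b7..b0 = 10000000 = 128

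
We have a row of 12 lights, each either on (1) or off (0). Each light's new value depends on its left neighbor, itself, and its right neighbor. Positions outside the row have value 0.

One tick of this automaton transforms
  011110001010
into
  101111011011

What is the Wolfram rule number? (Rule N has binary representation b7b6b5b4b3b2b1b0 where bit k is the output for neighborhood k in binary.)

position 2: 111 → 1  (bit 7 = 1)
position 4: 110 → 1  (bit 6 = 1)
position 9: 101 → 0  (bit 5 = 0)
position 5: 100 → 1  (bit 4 = 1)
position 1: 011 → 0  (bit 3 = 0)
position 8: 010 → 1  (bit 2 = 1)
position 0: 001 → 1  (bit 1 = 1)
position 6: 000 → 0  (bit 0 = 0)
bits b7..b0 = 11010110 = 214

214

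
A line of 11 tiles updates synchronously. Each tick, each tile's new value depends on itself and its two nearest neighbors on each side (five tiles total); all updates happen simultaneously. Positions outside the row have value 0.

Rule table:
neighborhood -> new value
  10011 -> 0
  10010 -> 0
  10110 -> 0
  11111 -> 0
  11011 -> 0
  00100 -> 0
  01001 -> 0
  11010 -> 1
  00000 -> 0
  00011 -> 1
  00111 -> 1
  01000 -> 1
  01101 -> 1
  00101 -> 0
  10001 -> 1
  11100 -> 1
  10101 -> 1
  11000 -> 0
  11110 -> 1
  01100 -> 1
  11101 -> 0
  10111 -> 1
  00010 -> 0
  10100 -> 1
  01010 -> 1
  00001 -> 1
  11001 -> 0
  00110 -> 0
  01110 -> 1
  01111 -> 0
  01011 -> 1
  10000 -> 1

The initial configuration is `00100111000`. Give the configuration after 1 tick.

10000111010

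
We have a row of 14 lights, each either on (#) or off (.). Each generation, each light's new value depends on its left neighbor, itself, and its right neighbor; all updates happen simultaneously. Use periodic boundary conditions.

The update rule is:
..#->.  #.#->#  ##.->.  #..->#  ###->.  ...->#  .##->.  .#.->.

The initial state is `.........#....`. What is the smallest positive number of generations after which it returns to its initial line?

28

########..####
........#.....
#######..#####
.......#......
######..######
......#.......
#####..#######
.....#........
####..########
....#.........
###..#########
...#..........
##..##########
..#...........
#..###########
.#............
..############
#.............
.############.
.............#
############..
............#.
###########..#
...........#..
##########..##
..........#...
#########..###
.........#....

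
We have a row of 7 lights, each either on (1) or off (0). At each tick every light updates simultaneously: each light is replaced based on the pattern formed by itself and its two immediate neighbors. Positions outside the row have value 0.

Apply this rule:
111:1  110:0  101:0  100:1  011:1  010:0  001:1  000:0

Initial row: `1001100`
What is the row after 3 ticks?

1101010

tick 1: 0111010
tick 2: 1110001
tick 3: 1101010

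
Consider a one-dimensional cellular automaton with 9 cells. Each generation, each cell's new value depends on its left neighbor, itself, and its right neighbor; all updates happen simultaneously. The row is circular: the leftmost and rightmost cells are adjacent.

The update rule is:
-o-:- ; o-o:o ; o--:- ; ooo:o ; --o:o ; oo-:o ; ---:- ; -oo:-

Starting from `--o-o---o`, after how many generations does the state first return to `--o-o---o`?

9

-o-o---o-
o-o---o--
-o---o--o
o---o--o-
---o--o-o
--o--o-o-
-o--o-o--
o--o-o---
--o-o---o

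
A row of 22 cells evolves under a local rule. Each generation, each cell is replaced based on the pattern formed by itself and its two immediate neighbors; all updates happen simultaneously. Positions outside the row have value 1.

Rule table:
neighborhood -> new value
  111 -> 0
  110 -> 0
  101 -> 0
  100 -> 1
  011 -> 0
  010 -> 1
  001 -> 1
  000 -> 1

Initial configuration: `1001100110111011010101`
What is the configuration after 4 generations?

0110011000000000010100
0001100111111111110111
1110011000000000000000
0001100111111111111111

0001100111111111111111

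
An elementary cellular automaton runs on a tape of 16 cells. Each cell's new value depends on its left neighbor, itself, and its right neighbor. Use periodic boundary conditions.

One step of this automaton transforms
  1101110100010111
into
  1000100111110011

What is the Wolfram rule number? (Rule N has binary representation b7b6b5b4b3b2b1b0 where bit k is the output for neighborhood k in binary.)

position 0: 111 → 1  (bit 7 = 1)
position 1: 110 → 0  (bit 6 = 0)
position 2: 101 → 0  (bit 5 = 0)
position 8: 100 → 1  (bit 4 = 1)
position 3: 011 → 0  (bit 3 = 0)
position 7: 010 → 1  (bit 2 = 1)
position 10: 001 → 1  (bit 1 = 1)
position 9: 000 → 1  (bit 0 = 1)
bits b7..b0 = 10010111 = 151

151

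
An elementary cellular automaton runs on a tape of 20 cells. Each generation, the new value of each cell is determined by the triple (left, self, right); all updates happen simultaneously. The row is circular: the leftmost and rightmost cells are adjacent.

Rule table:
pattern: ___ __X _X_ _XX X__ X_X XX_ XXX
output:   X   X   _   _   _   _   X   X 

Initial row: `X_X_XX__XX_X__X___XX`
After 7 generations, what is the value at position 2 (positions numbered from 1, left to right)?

X

X____X_X_X___X__XX_X
X_XXX______XX__X_X__
___XX_XXXXX_X_X____X
_XX_X__XXXX_____XXX_
X_X___X_XXX_XXXX_XX_
____XX___XX__XXX__X_
XXXX_X_XX_X_X_XX_X__
position 2 holds X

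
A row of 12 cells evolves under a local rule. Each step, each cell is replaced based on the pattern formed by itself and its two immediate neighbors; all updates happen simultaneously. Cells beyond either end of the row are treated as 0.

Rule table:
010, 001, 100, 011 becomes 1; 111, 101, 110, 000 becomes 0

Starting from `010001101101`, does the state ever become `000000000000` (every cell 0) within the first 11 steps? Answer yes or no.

step 1: 111011001001
step 2: 100010111111
step 3: 110110100000
step 4: 100100110000
step 5: 111111101000
step 6: 100000001100
step 7: 110000011010
step 8: 101000110011
step 9: 101101101110
step 10: 101001001001
step 11: 101111111111
step 11 is 101111111111, still not uniform 0

no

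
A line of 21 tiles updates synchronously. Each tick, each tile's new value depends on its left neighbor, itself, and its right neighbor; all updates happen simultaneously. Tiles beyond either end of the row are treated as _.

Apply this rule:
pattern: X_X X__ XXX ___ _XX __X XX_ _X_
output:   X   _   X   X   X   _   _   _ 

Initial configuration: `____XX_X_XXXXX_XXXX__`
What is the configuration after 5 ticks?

__X_XXXXX_XXXX__X_X__

XXX_X_X_XXXXX_XXXX__X
XX_X_X_XXXXX_XXXX____
X_X_X_XXXXX_XXXX__XXX
_X_X_XXXXX_XXXX___XX_
__X_XXXXX_XXXX__X_X__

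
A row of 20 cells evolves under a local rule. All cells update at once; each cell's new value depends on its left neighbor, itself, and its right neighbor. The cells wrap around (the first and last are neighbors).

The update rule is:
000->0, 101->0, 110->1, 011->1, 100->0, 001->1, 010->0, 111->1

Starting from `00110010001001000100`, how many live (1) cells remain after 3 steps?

8

01110100010010001000
11110000100100010000
11110001001000100001
count of 1: 8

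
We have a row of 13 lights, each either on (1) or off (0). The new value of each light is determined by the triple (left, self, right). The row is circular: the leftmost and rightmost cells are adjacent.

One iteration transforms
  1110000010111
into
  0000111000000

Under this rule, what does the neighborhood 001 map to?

At position 7 the neighborhood is 001; the next row has 0 there.

0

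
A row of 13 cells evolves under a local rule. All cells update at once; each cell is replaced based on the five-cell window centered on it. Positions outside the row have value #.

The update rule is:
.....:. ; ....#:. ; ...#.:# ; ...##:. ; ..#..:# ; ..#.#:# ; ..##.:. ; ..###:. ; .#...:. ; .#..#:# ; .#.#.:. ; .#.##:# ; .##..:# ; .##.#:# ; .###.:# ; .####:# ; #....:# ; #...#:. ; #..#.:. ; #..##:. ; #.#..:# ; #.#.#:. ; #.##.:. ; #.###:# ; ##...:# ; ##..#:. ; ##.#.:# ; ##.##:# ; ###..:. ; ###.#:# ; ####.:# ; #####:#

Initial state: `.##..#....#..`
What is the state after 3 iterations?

#.#..#.#.###.
####.#..#####
#######..####

#######..####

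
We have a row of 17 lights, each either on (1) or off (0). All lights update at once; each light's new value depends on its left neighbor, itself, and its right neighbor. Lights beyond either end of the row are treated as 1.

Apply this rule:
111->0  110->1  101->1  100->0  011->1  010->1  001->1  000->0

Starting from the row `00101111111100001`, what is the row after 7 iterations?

00111111001101110

01111000000100011
11001000001100110
01011000011101111
11111000110111000
00001001111101001
00011011000111011
00111111001101110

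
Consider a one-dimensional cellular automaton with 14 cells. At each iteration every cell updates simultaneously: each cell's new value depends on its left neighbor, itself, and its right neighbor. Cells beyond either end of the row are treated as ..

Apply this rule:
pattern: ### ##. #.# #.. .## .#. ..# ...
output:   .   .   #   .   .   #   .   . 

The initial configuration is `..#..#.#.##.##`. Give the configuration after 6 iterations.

..#........#..

..#..####..#..
..#........#..
..#........#..  (fixed point — unchanged through iteration 6)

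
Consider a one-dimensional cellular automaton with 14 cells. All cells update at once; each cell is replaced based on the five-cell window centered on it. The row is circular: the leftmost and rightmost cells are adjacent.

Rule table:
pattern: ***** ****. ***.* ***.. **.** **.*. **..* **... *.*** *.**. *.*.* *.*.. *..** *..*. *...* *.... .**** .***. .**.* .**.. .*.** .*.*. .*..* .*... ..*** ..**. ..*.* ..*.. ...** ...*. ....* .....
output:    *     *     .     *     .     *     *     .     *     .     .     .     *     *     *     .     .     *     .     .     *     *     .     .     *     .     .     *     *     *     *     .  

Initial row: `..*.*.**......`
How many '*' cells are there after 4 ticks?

**.*.*........
..*.*.......**
**.*......**..
..*.....**..**
count of *: 5

5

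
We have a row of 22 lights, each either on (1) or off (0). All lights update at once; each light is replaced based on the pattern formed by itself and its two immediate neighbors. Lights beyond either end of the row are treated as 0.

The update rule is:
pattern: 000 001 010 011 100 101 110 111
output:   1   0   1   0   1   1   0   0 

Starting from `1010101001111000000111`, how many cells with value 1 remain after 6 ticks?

10

1111111100000111110000
0000000011110000001111
1111111000001111100000
0000000111100000011111
1111110000011111000000
0000001111000000111111
count of 1: 10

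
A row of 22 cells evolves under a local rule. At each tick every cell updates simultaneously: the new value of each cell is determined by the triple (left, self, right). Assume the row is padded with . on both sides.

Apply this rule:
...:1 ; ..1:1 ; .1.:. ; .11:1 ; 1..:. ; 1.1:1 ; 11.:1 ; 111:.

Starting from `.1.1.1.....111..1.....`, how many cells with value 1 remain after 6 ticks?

11

tick 1: 1.1.1..11111.1.1..1111
tick 2: .1.1..11...11.1..11..1
tick 3: 1.1..111.11111..111.1.
tick 4: .1..11.111...1.11.11..
tick 5: 1..11111.1.11.111111.1
tick 6: ..11...11.11111....11.
count of 1: 11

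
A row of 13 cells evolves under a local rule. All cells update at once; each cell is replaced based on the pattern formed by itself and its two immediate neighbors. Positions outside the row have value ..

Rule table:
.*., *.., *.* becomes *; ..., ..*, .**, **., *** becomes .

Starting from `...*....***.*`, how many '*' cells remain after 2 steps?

step 1: ...**......**
step 2: .....*.......
count of *: 1

1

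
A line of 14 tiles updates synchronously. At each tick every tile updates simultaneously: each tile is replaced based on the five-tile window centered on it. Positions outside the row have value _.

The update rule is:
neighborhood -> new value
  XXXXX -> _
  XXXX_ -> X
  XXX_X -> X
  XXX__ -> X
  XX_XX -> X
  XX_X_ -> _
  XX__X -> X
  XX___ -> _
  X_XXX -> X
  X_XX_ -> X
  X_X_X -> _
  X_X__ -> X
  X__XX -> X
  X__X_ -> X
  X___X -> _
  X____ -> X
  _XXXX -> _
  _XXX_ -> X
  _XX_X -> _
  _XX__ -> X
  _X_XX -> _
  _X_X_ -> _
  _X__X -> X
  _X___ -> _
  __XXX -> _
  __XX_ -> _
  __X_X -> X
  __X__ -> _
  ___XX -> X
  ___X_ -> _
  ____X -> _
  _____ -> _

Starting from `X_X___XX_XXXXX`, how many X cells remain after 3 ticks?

11

X_X__X__XX__XX
X_XXX_XX_XXX_X
X_XXXXX_XXXX_X
count of X: 11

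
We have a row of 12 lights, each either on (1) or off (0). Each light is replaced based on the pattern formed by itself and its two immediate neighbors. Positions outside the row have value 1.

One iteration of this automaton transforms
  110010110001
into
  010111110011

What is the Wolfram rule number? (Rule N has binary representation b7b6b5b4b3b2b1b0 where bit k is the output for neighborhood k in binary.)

110

position 0: 111 → 0  (bit 7 = 0)
position 1: 110 → 1  (bit 6 = 1)
position 5: 101 → 1  (bit 5 = 1)
position 2: 100 → 0  (bit 4 = 0)
position 6: 011 → 1  (bit 3 = 1)
position 4: 010 → 1  (bit 2 = 1)
position 3: 001 → 1  (bit 1 = 1)
position 9: 000 → 0  (bit 0 = 0)
bits b7..b0 = 01101110 = 110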